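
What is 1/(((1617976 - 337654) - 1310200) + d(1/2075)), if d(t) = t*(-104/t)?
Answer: -1/29982 ≈ -3.3353e-5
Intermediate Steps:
d(t) = -104
1/(((1617976 - 337654) - 1310200) + d(1/2075)) = 1/(((1617976 - 337654) - 1310200) - 104) = 1/((1280322 - 1310200) - 104) = 1/(-29878 - 104) = 1/(-29982) = -1/29982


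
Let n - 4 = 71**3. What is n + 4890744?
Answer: 5248659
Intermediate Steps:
n = 357915 (n = 4 + 71**3 = 4 + 357911 = 357915)
n + 4890744 = 357915 + 4890744 = 5248659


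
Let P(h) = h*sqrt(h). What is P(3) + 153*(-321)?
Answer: -49113 + 3*sqrt(3) ≈ -49108.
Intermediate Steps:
P(h) = h**(3/2)
P(3) + 153*(-321) = 3**(3/2) + 153*(-321) = 3*sqrt(3) - 49113 = -49113 + 3*sqrt(3)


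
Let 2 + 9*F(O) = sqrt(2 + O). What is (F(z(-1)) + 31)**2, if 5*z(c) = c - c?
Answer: (277 + sqrt(2))**2/81 ≈ 956.97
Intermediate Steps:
z(c) = 0 (z(c) = (c - c)/5 = (1/5)*0 = 0)
F(O) = -2/9 + sqrt(2 + O)/9
(F(z(-1)) + 31)**2 = ((-2/9 + sqrt(2 + 0)/9) + 31)**2 = ((-2/9 + sqrt(2)/9) + 31)**2 = (277/9 + sqrt(2)/9)**2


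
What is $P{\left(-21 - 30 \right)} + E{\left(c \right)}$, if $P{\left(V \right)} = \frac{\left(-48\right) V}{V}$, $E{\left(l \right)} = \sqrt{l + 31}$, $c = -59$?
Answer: $-48 + 2 i \sqrt{7} \approx -48.0 + 5.2915 i$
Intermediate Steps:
$E{\left(l \right)} = \sqrt{31 + l}$
$P{\left(V \right)} = -48$
$P{\left(-21 - 30 \right)} + E{\left(c \right)} = -48 + \sqrt{31 - 59} = -48 + \sqrt{-28} = -48 + 2 i \sqrt{7}$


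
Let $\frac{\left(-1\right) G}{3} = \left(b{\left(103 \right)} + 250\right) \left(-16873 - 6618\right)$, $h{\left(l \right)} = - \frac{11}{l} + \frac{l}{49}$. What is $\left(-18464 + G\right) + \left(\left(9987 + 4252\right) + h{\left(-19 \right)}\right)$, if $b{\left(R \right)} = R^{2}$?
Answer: $\frac{712458998520}{931} \approx 7.6526 \cdot 10^{8}$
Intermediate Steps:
$h{\left(l \right)} = - \frac{11}{l} + \frac{l}{49}$ ($h{\left(l \right)} = - \frac{11}{l} + l \frac{1}{49} = - \frac{11}{l} + \frac{l}{49}$)
$G = 765266307$ ($G = - 3 \left(103^{2} + 250\right) \left(-16873 - 6618\right) = - 3 \left(10609 + 250\right) \left(-23491\right) = - 3 \cdot 10859 \left(-23491\right) = \left(-3\right) \left(-255088769\right) = 765266307$)
$\left(-18464 + G\right) + \left(\left(9987 + 4252\right) + h{\left(-19 \right)}\right) = \left(-18464 + 765266307\right) + \left(\left(9987 + 4252\right) + \left(- \frac{11}{-19} + \frac{1}{49} \left(-19\right)\right)\right) = 765247843 + \left(14239 - - \frac{178}{931}\right) = 765247843 + \left(14239 + \left(\frac{11}{19} - \frac{19}{49}\right)\right) = 765247843 + \left(14239 + \frac{178}{931}\right) = 765247843 + \frac{13256687}{931} = \frac{712458998520}{931}$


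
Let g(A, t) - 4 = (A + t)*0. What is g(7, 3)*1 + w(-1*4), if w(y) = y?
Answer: 0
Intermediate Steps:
g(A, t) = 4 (g(A, t) = 4 + (A + t)*0 = 4 + 0 = 4)
g(7, 3)*1 + w(-1*4) = 4*1 - 1*4 = 4 - 4 = 0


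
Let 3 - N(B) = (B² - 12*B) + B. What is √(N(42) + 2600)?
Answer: √1301 ≈ 36.069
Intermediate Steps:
N(B) = 3 - B² + 11*B (N(B) = 3 - ((B² - 12*B) + B) = 3 - (B² - 11*B) = 3 + (-B² + 11*B) = 3 - B² + 11*B)
√(N(42) + 2600) = √((3 - 1*42² + 11*42) + 2600) = √((3 - 1*1764 + 462) + 2600) = √((3 - 1764 + 462) + 2600) = √(-1299 + 2600) = √1301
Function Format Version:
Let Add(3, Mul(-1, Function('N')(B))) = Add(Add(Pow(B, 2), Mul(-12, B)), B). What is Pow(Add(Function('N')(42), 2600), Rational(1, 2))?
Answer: Pow(1301, Rational(1, 2)) ≈ 36.069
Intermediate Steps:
Function('N')(B) = Add(3, Mul(-1, Pow(B, 2)), Mul(11, B)) (Function('N')(B) = Add(3, Mul(-1, Add(Add(Pow(B, 2), Mul(-12, B)), B))) = Add(3, Mul(-1, Add(Pow(B, 2), Mul(-11, B)))) = Add(3, Add(Mul(-1, Pow(B, 2)), Mul(11, B))) = Add(3, Mul(-1, Pow(B, 2)), Mul(11, B)))
Pow(Add(Function('N')(42), 2600), Rational(1, 2)) = Pow(Add(Add(3, Mul(-1, Pow(42, 2)), Mul(11, 42)), 2600), Rational(1, 2)) = Pow(Add(Add(3, Mul(-1, 1764), 462), 2600), Rational(1, 2)) = Pow(Add(Add(3, -1764, 462), 2600), Rational(1, 2)) = Pow(Add(-1299, 2600), Rational(1, 2)) = Pow(1301, Rational(1, 2))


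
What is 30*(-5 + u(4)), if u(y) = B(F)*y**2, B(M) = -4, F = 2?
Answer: -2070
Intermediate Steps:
u(y) = -4*y**2
30*(-5 + u(4)) = 30*(-5 - 4*4**2) = 30*(-5 - 4*16) = 30*(-5 - 64) = 30*(-69) = -2070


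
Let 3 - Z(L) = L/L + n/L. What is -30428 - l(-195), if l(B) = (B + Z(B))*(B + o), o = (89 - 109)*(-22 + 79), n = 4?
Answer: -3744723/13 ≈ -2.8806e+5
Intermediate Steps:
o = -1140 (o = -20*57 = -1140)
Z(L) = 2 - 4/L (Z(L) = 3 - (L/L + 4/L) = 3 - (1 + 4/L) = 3 + (-1 - 4/L) = 2 - 4/L)
l(B) = (-1140 + B)*(2 + B - 4/B) (l(B) = (B + (2 - 4/B))*(B - 1140) = (2 + B - 4/B)*(-1140 + B) = (-1140 + B)*(2 + B - 4/B))
-30428 - l(-195) = -30428 - (-2284 + (-195)² - 1138*(-195) + 4560/(-195)) = -30428 - (-2284 + 38025 + 221910 + 4560*(-1/195)) = -30428 - (-2284 + 38025 + 221910 - 304/13) = -30428 - 1*3349159/13 = -30428 - 3349159/13 = -3744723/13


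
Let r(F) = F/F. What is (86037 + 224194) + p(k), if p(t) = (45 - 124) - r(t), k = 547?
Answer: 310151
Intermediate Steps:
r(F) = 1
p(t) = -80 (p(t) = (45 - 124) - 1*1 = -79 - 1 = -80)
(86037 + 224194) + p(k) = (86037 + 224194) - 80 = 310231 - 80 = 310151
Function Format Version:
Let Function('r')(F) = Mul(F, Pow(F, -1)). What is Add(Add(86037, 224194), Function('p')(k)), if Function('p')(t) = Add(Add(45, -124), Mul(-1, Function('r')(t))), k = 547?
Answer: 310151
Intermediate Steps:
Function('r')(F) = 1
Function('p')(t) = -80 (Function('p')(t) = Add(Add(45, -124), Mul(-1, 1)) = Add(-79, -1) = -80)
Add(Add(86037, 224194), Function('p')(k)) = Add(Add(86037, 224194), -80) = Add(310231, -80) = 310151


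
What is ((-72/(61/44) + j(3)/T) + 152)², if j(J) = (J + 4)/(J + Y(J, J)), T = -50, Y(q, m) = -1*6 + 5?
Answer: 372067060729/37210000 ≈ 9999.1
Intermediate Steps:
Y(q, m) = -1 (Y(q, m) = -6 + 5 = -1)
j(J) = (4 + J)/(-1 + J) (j(J) = (J + 4)/(J - 1) = (4 + J)/(-1 + J))
((-72/(61/44) + j(3)/T) + 152)² = ((-72/(61/44) + ((4 + 3)/(-1 + 3))/(-50)) + 152)² = ((-72/(61*(1/44)) + (7/2)*(-1/50)) + 152)² = ((-72/61/44 + ((½)*7)*(-1/50)) + 152)² = ((-72*44/61 + (7/2)*(-1/50)) + 152)² = ((-3168/61 - 7/100) + 152)² = (-317227/6100 + 152)² = (609973/6100)² = 372067060729/37210000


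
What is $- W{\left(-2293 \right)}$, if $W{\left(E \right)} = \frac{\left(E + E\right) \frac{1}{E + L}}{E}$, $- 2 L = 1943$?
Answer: $\frac{4}{6529} \approx 0.00061265$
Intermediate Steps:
$L = - \frac{1943}{2}$ ($L = \left(- \frac{1}{2}\right) 1943 = - \frac{1943}{2} \approx -971.5$)
$W{\left(E \right)} = \frac{2}{- \frac{1943}{2} + E}$ ($W{\left(E \right)} = \frac{\left(E + E\right) \frac{1}{E - \frac{1943}{2}}}{E} = \frac{2 E \frac{1}{- \frac{1943}{2} + E}}{E} = \frac{2}{- \frac{1943}{2} + E}$)
$- W{\left(-2293 \right)} = - \frac{4}{-1943 + 2 \left(-2293\right)} = - \frac{4}{-1943 - 4586} = - \frac{4}{-6529} = - \frac{4 \left(-1\right)}{6529} = \left(-1\right) \left(- \frac{4}{6529}\right) = \frac{4}{6529}$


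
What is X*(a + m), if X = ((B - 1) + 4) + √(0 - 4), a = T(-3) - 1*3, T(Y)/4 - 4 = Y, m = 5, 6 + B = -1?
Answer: -24 + 12*I ≈ -24.0 + 12.0*I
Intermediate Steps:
B = -7 (B = -6 - 1 = -7)
T(Y) = 16 + 4*Y
a = 1 (a = (16 + 4*(-3)) - 1*3 = (16 - 12) - 3 = 4 - 3 = 1)
X = -4 + 2*I (X = ((-7 - 1) + 4) + √(0 - 4) = (-8 + 4) + √(-4) = -4 + 2*I ≈ -4.0 + 2.0*I)
X*(a + m) = (-4 + 2*I)*(1 + 5) = (-4 + 2*I)*6 = -24 + 12*I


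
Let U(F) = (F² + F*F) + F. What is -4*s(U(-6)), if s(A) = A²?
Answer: -17424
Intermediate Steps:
U(F) = F + 2*F² (U(F) = (F² + F²) + F = 2*F² + F = F + 2*F²)
-4*s(U(-6)) = -4*36*(1 + 2*(-6))² = -4*36*(1 - 12)² = -4*(-6*(-11))² = -4*66² = -4*4356 = -17424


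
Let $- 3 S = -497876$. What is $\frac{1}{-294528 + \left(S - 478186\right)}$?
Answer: $- \frac{3}{1820266} \approx -1.6481 \cdot 10^{-6}$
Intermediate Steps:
$S = \frac{497876}{3}$ ($S = \left(- \frac{1}{3}\right) \left(-497876\right) = \frac{497876}{3} \approx 1.6596 \cdot 10^{5}$)
$\frac{1}{-294528 + \left(S - 478186\right)} = \frac{1}{-294528 + \left(\frac{497876}{3} - 478186\right)} = \frac{1}{-294528 - \frac{936682}{3}} = \frac{1}{- \frac{1820266}{3}} = - \frac{3}{1820266}$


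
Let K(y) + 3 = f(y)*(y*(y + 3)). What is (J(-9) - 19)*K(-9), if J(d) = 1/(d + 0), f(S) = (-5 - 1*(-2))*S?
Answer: -83420/3 ≈ -27807.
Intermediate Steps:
f(S) = -3*S (f(S) = (-5 + 2)*S = -3*S)
J(d) = 1/d
K(y) = -3 - 3*y²*(3 + y) (K(y) = -3 + (-3*y)*(y*(y + 3)) = -3 + (-3*y)*(y*(3 + y)) = -3 - 3*y²*(3 + y))
(J(-9) - 19)*K(-9) = (1/(-9) - 19)*(-3 - 9*(-9)² - 3*(-9)³) = (-⅑ - 19)*(-3 - 9*81 - 3*(-729)) = -172*(-3 - 729 + 2187)/9 = -172/9*1455 = -83420/3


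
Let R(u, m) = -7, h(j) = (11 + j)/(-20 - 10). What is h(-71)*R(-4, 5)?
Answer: -14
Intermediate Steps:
h(j) = -11/30 - j/30 (h(j) = (11 + j)/(-30) = (11 + j)*(-1/30) = -11/30 - j/30)
h(-71)*R(-4, 5) = (-11/30 - 1/30*(-71))*(-7) = (-11/30 + 71/30)*(-7) = 2*(-7) = -14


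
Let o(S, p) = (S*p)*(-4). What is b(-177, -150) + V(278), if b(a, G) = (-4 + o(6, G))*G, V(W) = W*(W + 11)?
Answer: -459058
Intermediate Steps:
o(S, p) = -4*S*p
V(W) = W*(11 + W)
b(a, G) = G*(-4 - 24*G) (b(a, G) = (-4 - 4*6*G)*G = (-4 - 24*G)*G = G*(-4 - 24*G))
b(-177, -150) + V(278) = -4*(-150)*(1 + 6*(-150)) + 278*(11 + 278) = -4*(-150)*(1 - 900) + 278*289 = -4*(-150)*(-899) + 80342 = -539400 + 80342 = -459058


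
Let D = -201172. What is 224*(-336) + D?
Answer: -276436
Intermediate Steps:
224*(-336) + D = 224*(-336) - 201172 = -75264 - 201172 = -276436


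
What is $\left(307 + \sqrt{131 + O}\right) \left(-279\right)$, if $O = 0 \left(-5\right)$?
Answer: $-85653 - 279 \sqrt{131} \approx -88846.0$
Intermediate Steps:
$O = 0$
$\left(307 + \sqrt{131 + O}\right) \left(-279\right) = \left(307 + \sqrt{131 + 0}\right) \left(-279\right) = \left(307 + \sqrt{131}\right) \left(-279\right) = -85653 - 279 \sqrt{131}$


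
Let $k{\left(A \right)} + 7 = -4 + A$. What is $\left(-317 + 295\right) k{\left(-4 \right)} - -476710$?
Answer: $477040$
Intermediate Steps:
$k{\left(A \right)} = -11 + A$ ($k{\left(A \right)} = -7 + \left(-4 + A\right) = -11 + A$)
$\left(-317 + 295\right) k{\left(-4 \right)} - -476710 = \left(-317 + 295\right) \left(-11 - 4\right) - -476710 = \left(-22\right) \left(-15\right) + 476710 = 330 + 476710 = 477040$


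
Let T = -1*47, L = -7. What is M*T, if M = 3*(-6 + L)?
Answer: 1833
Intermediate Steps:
M = -39 (M = 3*(-6 - 7) = 3*(-13) = -39)
T = -47
M*T = -39*(-47) = 1833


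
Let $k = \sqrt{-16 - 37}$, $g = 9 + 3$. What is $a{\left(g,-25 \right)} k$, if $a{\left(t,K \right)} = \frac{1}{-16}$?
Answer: $- \frac{i \sqrt{53}}{16} \approx - 0.45501 i$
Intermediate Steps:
$g = 12$
$k = i \sqrt{53}$ ($k = \sqrt{-53} = i \sqrt{53} \approx 7.2801 i$)
$a{\left(t,K \right)} = - \frac{1}{16}$
$a{\left(g,-25 \right)} k = - \frac{i \sqrt{53}}{16}$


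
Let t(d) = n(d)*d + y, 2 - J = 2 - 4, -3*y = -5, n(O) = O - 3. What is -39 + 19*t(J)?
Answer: 206/3 ≈ 68.667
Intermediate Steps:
n(O) = -3 + O
y = 5/3 (y = -1/3*(-5) = 5/3 ≈ 1.6667)
J = 4 (J = 2 - (2 - 4) = 2 - 1*(-2) = 2 + 2 = 4)
t(d) = 5/3 + d*(-3 + d) (t(d) = (-3 + d)*d + 5/3 = d*(-3 + d) + 5/3 = 5/3 + d*(-3 + d))
-39 + 19*t(J) = -39 + 19*(5/3 + 4*(-3 + 4)) = -39 + 19*(5/3 + 4*1) = -39 + 19*(5/3 + 4) = -39 + 19*(17/3) = -39 + 323/3 = 206/3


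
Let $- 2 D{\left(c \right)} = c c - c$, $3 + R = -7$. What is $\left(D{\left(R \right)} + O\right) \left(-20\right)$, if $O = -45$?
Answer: $2000$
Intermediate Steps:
$R = -10$ ($R = -3 - 7 = -10$)
$D{\left(c \right)} = \frac{c}{2} - \frac{c^{2}}{2}$ ($D{\left(c \right)} = - \frac{c c - c}{2} = - \frac{c^{2} - c}{2} = \frac{c}{2} - \frac{c^{2}}{2}$)
$\left(D{\left(R \right)} + O\right) \left(-20\right) = \left(\frac{1}{2} \left(-10\right) \left(1 - -10\right) - 45\right) \left(-20\right) = \left(\frac{1}{2} \left(-10\right) \left(1 + 10\right) - 45\right) \left(-20\right) = \left(\frac{1}{2} \left(-10\right) 11 - 45\right) \left(-20\right) = \left(-55 - 45\right) \left(-20\right) = \left(-100\right) \left(-20\right) = 2000$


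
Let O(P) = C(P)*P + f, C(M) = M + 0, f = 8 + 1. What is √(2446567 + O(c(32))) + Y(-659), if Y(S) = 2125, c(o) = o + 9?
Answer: 2125 + √2448257 ≈ 3689.7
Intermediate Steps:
f = 9
c(o) = 9 + o
C(M) = M
O(P) = 9 + P² (O(P) = P*P + 9 = P² + 9 = 9 + P²)
√(2446567 + O(c(32))) + Y(-659) = √(2446567 + (9 + (9 + 32)²)) + 2125 = √(2446567 + (9 + 41²)) + 2125 = √(2446567 + (9 + 1681)) + 2125 = √(2446567 + 1690) + 2125 = √2448257 + 2125 = 2125 + √2448257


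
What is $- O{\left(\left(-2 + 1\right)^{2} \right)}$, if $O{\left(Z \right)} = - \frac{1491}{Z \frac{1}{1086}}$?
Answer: $1619226$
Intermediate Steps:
$O{\left(Z \right)} = - \frac{1619226}{Z}$ ($O{\left(Z \right)} = - \frac{1491}{Z \frac{1}{1086}} = - \frac{1491}{\frac{1}{1086} Z} = - 1491 \frac{1086}{Z} = - \frac{1619226}{Z}$)
$- O{\left(\left(-2 + 1\right)^{2} \right)} = - \frac{-1619226}{\left(-2 + 1\right)^{2}} = - \frac{-1619226}{\left(-1\right)^{2}} = - \frac{-1619226}{1} = - \left(-1619226\right) 1 = \left(-1\right) \left(-1619226\right) = 1619226$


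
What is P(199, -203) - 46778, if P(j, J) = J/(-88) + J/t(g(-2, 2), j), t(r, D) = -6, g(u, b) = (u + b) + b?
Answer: -12339851/264 ≈ -46742.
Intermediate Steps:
g(u, b) = u + 2*b (g(u, b) = (b + u) + b = u + 2*b)
P(j, J) = -47*J/264 (P(j, J) = J/(-88) + J/(-6) = J*(-1/88) + J*(-⅙) = -J/88 - J/6 = -47*J/264)
P(199, -203) - 46778 = -47/264*(-203) - 46778 = 9541/264 - 46778 = -12339851/264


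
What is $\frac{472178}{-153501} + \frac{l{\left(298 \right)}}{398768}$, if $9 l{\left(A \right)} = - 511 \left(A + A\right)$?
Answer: $- \frac{145112911741}{45908465076} \approx -3.1609$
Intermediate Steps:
$l{\left(A \right)} = - \frac{1022 A}{9}$ ($l{\left(A \right)} = \frac{\left(-511\right) \left(A + A\right)}{9} = \frac{\left(-511\right) 2 A}{9} = \frac{\left(-1022\right) A}{9} = - \frac{1022 A}{9}$)
$\frac{472178}{-153501} + \frac{l{\left(298 \right)}}{398768} = \frac{472178}{-153501} + \frac{\left(- \frac{1022}{9}\right) 298}{398768} = 472178 \left(- \frac{1}{153501}\right) - \frac{76139}{897228} = - \frac{472178}{153501} - \frac{76139}{897228} = - \frac{145112911741}{45908465076}$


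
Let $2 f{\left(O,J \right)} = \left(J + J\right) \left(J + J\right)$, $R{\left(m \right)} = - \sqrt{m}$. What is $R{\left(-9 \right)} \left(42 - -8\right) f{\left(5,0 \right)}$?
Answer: $0$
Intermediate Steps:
$f{\left(O,J \right)} = 2 J^{2}$ ($f{\left(O,J \right)} = \frac{\left(J + J\right) \left(J + J\right)}{2} = \frac{2 J 2 J}{2} = \frac{4 J^{2}}{2} = 2 J^{2}$)
$R{\left(-9 \right)} \left(42 - -8\right) f{\left(5,0 \right)} = - \sqrt{-9} \left(42 - -8\right) 2 \cdot 0^{2} = - 3 i \left(42 + 8\right) 2 \cdot 0 = - 3 i 50 \cdot 0 = - 150 i 0 = 0$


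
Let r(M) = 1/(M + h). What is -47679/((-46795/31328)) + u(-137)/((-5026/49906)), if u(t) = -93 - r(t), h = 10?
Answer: 70071739460266/2133524435 ≈ 32843.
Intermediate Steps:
r(M) = 1/(10 + M) (r(M) = 1/(M + 10) = 1/(10 + M))
u(t) = -93 - 1/(10 + t)
-47679/((-46795/31328)) + u(-137)/((-5026/49906)) = -47679/((-46795/31328)) + ((-931 - 93*(-137))/(10 - 137))/((-5026/49906)) = -47679/((-46795*1/31328)) + ((-931 + 12741)/(-127))/((-5026*1/49906)) = -47679/(-46795/31328) + (-1/127*11810)/(-2513/24953) = -47679*(-31328/46795) - 11810/127*(-24953/2513) = 1493687712/46795 + 294694930/319151 = 70071739460266/2133524435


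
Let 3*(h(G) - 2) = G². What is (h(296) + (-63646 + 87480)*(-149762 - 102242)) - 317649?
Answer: -18019655333/3 ≈ -6.0066e+9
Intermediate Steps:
h(G) = 2 + G²/3
(h(296) + (-63646 + 87480)*(-149762 - 102242)) - 317649 = ((2 + (⅓)*296²) + (-63646 + 87480)*(-149762 - 102242)) - 317649 = ((2 + (⅓)*87616) + 23834*(-252004)) - 317649 = ((2 + 87616/3) - 6006263336) - 317649 = (87622/3 - 6006263336) - 317649 = -18018702386/3 - 317649 = -18019655333/3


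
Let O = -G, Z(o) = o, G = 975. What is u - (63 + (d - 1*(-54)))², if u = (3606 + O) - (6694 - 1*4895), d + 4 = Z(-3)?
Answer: -11268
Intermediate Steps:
d = -7 (d = -4 - 3 = -7)
O = -975 (O = -1*975 = -975)
u = 832 (u = (3606 - 975) - (6694 - 1*4895) = 2631 - (6694 - 4895) = 2631 - 1*1799 = 2631 - 1799 = 832)
u - (63 + (d - 1*(-54)))² = 832 - (63 + (-7 - 1*(-54)))² = 832 - (63 + (-7 + 54))² = 832 - (63 + 47)² = 832 - 1*110² = 832 - 1*12100 = 832 - 12100 = -11268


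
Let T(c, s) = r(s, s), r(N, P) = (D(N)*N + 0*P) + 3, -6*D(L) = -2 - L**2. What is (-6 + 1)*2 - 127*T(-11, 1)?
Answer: -909/2 ≈ -454.50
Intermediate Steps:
D(L) = 1/3 + L**2/6 (D(L) = -(-2 - L**2)/6 = 1/3 + L**2/6)
r(N, P) = 3 + N*(1/3 + N**2/6) (r(N, P) = ((1/3 + N**2/6)*N + 0*P) + 3 = (N*(1/3 + N**2/6) + 0) + 3 = N*(1/3 + N**2/6) + 3 = 3 + N*(1/3 + N**2/6))
T(c, s) = 3 + s*(2 + s**2)/6
(-6 + 1)*2 - 127*T(-11, 1) = (-6 + 1)*2 - 127*(3 + (1/6)*1*(2 + 1**2)) = -5*2 - 127*(3 + (1/6)*1*(2 + 1)) = -10 - 127*(3 + (1/6)*1*3) = -10 - 127*(3 + 1/2) = -10 - 127*7/2 = -10 - 889/2 = -909/2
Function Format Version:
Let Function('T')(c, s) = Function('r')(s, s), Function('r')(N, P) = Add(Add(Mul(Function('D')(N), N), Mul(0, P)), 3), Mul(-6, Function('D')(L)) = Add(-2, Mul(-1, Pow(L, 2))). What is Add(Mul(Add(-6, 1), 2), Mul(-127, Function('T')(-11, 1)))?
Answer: Rational(-909, 2) ≈ -454.50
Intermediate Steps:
Function('D')(L) = Add(Rational(1, 3), Mul(Rational(1, 6), Pow(L, 2))) (Function('D')(L) = Mul(Rational(-1, 6), Add(-2, Mul(-1, Pow(L, 2)))) = Add(Rational(1, 3), Mul(Rational(1, 6), Pow(L, 2))))
Function('r')(N, P) = Add(3, Mul(N, Add(Rational(1, 3), Mul(Rational(1, 6), Pow(N, 2))))) (Function('r')(N, P) = Add(Add(Mul(Add(Rational(1, 3), Mul(Rational(1, 6), Pow(N, 2))), N), Mul(0, P)), 3) = Add(Add(Mul(N, Add(Rational(1, 3), Mul(Rational(1, 6), Pow(N, 2)))), 0), 3) = Add(Mul(N, Add(Rational(1, 3), Mul(Rational(1, 6), Pow(N, 2)))), 3) = Add(3, Mul(N, Add(Rational(1, 3), Mul(Rational(1, 6), Pow(N, 2))))))
Function('T')(c, s) = Add(3, Mul(Rational(1, 6), s, Add(2, Pow(s, 2))))
Add(Mul(Add(-6, 1), 2), Mul(-127, Function('T')(-11, 1))) = Add(Mul(Add(-6, 1), 2), Mul(-127, Add(3, Mul(Rational(1, 6), 1, Add(2, Pow(1, 2)))))) = Add(Mul(-5, 2), Mul(-127, Add(3, Mul(Rational(1, 6), 1, Add(2, 1))))) = Add(-10, Mul(-127, Add(3, Mul(Rational(1, 6), 1, 3)))) = Add(-10, Mul(-127, Add(3, Rational(1, 2)))) = Add(-10, Mul(-127, Rational(7, 2))) = Add(-10, Rational(-889, 2)) = Rational(-909, 2)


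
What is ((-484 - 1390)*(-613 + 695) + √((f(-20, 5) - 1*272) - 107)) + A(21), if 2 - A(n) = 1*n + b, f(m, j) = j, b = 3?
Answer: -153690 + I*√374 ≈ -1.5369e+5 + 19.339*I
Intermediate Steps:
A(n) = -1 - n (A(n) = 2 - (1*n + 3) = 2 - (n + 3) = 2 - (3 + n) = 2 + (-3 - n) = -1 - n)
((-484 - 1390)*(-613 + 695) + √((f(-20, 5) - 1*272) - 107)) + A(21) = ((-484 - 1390)*(-613 + 695) + √((5 - 1*272) - 107)) + (-1 - 1*21) = (-1874*82 + √((5 - 272) - 107)) + (-1 - 21) = (-153668 + √(-267 - 107)) - 22 = (-153668 + √(-374)) - 22 = (-153668 + I*√374) - 22 = -153690 + I*√374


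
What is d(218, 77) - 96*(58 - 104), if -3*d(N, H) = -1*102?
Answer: 4450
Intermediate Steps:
d(N, H) = 34 (d(N, H) = -(-1)*102/3 = -⅓*(-102) = 34)
d(218, 77) - 96*(58 - 104) = 34 - 96*(58 - 104) = 34 - 96*(-46) = 34 + 4416 = 4450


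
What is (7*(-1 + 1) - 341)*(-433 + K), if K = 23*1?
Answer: 139810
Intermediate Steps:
K = 23
(7*(-1 + 1) - 341)*(-433 + K) = (7*(-1 + 1) - 341)*(-433 + 23) = (7*0 - 341)*(-410) = (0 - 341)*(-410) = -341*(-410) = 139810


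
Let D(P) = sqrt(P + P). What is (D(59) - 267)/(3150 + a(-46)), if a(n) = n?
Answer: -267/3104 + sqrt(118)/3104 ≈ -0.082518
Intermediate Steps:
D(P) = sqrt(2)*sqrt(P) (D(P) = sqrt(2*P) = sqrt(2)*sqrt(P))
(D(59) - 267)/(3150 + a(-46)) = (sqrt(2)*sqrt(59) - 267)/(3150 - 46) = (sqrt(118) - 267)/3104 = (-267 + sqrt(118))*(1/3104) = -267/3104 + sqrt(118)/3104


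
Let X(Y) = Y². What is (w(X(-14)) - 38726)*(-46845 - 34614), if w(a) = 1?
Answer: 3154499775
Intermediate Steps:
(w(X(-14)) - 38726)*(-46845 - 34614) = (1 - 38726)*(-46845 - 34614) = -38725*(-81459) = 3154499775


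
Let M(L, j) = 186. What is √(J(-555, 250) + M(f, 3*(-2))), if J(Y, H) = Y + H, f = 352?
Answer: I*√119 ≈ 10.909*I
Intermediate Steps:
J(Y, H) = H + Y
√(J(-555, 250) + M(f, 3*(-2))) = √((250 - 555) + 186) = √(-305 + 186) = √(-119) = I*√119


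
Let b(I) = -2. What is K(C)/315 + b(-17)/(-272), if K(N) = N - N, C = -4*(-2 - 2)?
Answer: 1/136 ≈ 0.0073529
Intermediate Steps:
C = 16 (C = -4*(-4) = 16)
K(N) = 0
K(C)/315 + b(-17)/(-272) = 0/315 - 2/(-272) = 0*(1/315) - 2*(-1/272) = 0 + 1/136 = 1/136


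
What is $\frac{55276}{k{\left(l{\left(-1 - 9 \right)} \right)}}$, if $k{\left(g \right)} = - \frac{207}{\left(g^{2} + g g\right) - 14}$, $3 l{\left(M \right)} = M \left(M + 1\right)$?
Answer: $- \frac{98722936}{207} \approx -4.7692 \cdot 10^{5}$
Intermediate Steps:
$l{\left(M \right)} = \frac{M \left(1 + M\right)}{3}$ ($l{\left(M \right)} = \frac{M \left(M + 1\right)}{3} = \frac{M \left(1 + M\right)}{3}$)
$k{\left(g \right)} = - \frac{207}{-14 + 2 g^{2}}$ ($k{\left(g \right)} = - \frac{207}{\left(g^{2} + g^{2}\right) - 14} = - \frac{207}{2 g^{2} - 14} = - \frac{207}{-14 + 2 g^{2}}$)
$\frac{55276}{k{\left(l{\left(-1 - 9 \right)} \right)}} = \frac{55276}{\left(-207\right) \frac{1}{-14 + 2 \left(\frac{\left(-1 - 9\right) \left(1 - 10\right)}{3}\right)^{2}}} = \frac{55276}{\left(-207\right) \frac{1}{-14 + 2 \left(\frac{1}{3} \left(-10\right) \left(1 - 10\right)\right)^{2}}} = \frac{55276}{\left(-207\right) \frac{1}{-14 + 2 \left(\frac{1}{3} \left(-10\right) \left(-9\right)\right)^{2}}} = \frac{55276}{\left(-207\right) \frac{1}{-14 + 2 \cdot 30^{2}}} = \frac{55276}{\left(-207\right) \frac{1}{-14 + 2 \cdot 900}} = \frac{55276}{\left(-207\right) \frac{1}{-14 + 1800}} = \frac{55276}{\left(-207\right) \frac{1}{1786}} = \frac{55276}{- \frac{207}{1786}} = 55276 \left(- \frac{1786}{207}\right) = - \frac{98722936}{207}$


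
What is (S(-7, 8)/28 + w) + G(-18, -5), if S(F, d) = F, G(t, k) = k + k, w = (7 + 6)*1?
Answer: 11/4 ≈ 2.7500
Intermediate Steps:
w = 13 (w = 13*1 = 13)
G(t, k) = 2*k
(S(-7, 8)/28 + w) + G(-18, -5) = (-7/28 + 13) + 2*(-5) = (-7*1/28 + 13) - 10 = (-¼ + 13) - 10 = 51/4 - 10 = 11/4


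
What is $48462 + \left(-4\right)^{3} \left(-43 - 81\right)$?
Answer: $56398$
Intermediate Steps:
$48462 + \left(-4\right)^{3} \left(-43 - 81\right) = 48462 - -7936 = 48462 + 7936 = 56398$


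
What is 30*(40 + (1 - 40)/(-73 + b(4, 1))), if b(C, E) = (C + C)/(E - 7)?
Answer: 271110/223 ≈ 1215.7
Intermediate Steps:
b(C, E) = 2*C/(-7 + E) (b(C, E) = (2*C)/(-7 + E) = 2*C/(-7 + E))
30*(40 + (1 - 40)/(-73 + b(4, 1))) = 30*(40 + (1 - 40)/(-73 + 2*4/(-7 + 1))) = 30*(40 - 39/(-73 + 2*4/(-6))) = 30*(40 - 39/(-73 + 2*4*(-⅙))) = 30*(40 - 39/(-73 - 4/3)) = 30*(40 - 39/(-223/3)) = 30*(40 - 39*(-3/223)) = 30*(40 + 117/223) = 30*(9037/223) = 271110/223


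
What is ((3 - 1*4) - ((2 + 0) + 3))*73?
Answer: -438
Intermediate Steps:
((3 - 1*4) - ((2 + 0) + 3))*73 = ((3 - 4) - (2 + 3))*73 = (-1 - 1*5)*73 = (-1 - 5)*73 = -6*73 = -438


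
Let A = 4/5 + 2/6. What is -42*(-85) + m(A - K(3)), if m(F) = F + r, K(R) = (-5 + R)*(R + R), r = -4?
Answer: 53687/15 ≈ 3579.1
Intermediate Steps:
K(R) = 2*R*(-5 + R) (K(R) = (-5 + R)*(2*R) = 2*R*(-5 + R))
A = 17/15 (A = 4*(1/5) + 2*(1/6) = 4/5 + 1/3 = 17/15 ≈ 1.1333)
m(F) = -4 + F (m(F) = F - 4 = -4 + F)
-42*(-85) + m(A - K(3)) = -42*(-85) + (-4 + (17/15 - 2*3*(-5 + 3))) = 3570 + (-4 + (17/15 - 2*3*(-2))) = 3570 + (-4 + (17/15 - 1*(-12))) = 3570 + (-4 + (17/15 + 12)) = 3570 + (-4 + 197/15) = 3570 + 137/15 = 53687/15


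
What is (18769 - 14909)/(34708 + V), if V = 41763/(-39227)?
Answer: 151416220/1361448953 ≈ 0.11122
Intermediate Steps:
V = -41763/39227 (V = 41763*(-1/39227) = -41763/39227 ≈ -1.0646)
(18769 - 14909)/(34708 + V) = (18769 - 14909)/(34708 - 41763/39227) = 3860/(1361448953/39227) = 3860*(39227/1361448953) = 151416220/1361448953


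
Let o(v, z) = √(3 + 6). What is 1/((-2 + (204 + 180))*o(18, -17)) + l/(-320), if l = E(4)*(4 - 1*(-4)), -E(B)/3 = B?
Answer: 862/2865 ≈ 0.30087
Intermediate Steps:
E(B) = -3*B
o(v, z) = 3 (o(v, z) = √9 = 3)
l = -96 (l = (-3*4)*(4 - 1*(-4)) = -12*(4 + 4) = -12*8 = -96)
1/((-2 + (204 + 180))*o(18, -17)) + l/(-320) = 1/((-2 + (204 + 180))*3) - 96/(-320) = (⅓)/(-2 + 384) - 96*(-1/320) = (⅓)/382 + 3/10 = (1/382)*(⅓) + 3/10 = 1/1146 + 3/10 = 862/2865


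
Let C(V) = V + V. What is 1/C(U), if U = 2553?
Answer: 1/5106 ≈ 0.00019585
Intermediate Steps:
C(V) = 2*V
1/C(U) = 1/(2*2553) = 1/5106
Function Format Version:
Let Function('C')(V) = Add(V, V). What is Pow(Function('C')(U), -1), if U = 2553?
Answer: Rational(1, 5106) ≈ 0.00019585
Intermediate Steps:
Function('C')(V) = Mul(2, V)
Pow(Function('C')(U), -1) = Pow(Mul(2, 2553), -1) = Pow(5106, -1) = Rational(1, 5106)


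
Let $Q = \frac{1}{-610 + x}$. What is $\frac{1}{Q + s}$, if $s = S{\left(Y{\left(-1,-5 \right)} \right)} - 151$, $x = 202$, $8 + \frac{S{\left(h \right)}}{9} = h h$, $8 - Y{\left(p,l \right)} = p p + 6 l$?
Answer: $\frac{408}{4935983} \approx 8.2658 \cdot 10^{-5}$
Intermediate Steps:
$Y{\left(p,l \right)} = 8 - p^{2} - 6 l$ ($Y{\left(p,l \right)} = 8 - \left(p p + 6 l\right) = 8 - \left(p^{2} + 6 l\right) = 8 - p^{2} - 6 l$)
$S{\left(h \right)} = -72 + 9 h^{2}$ ($S{\left(h \right)} = -72 + 9 h h = -72 + 9 h^{2}$)
$s = 12098$ ($s = \left(-72 + 9 \left(8 - \left(-1\right)^{2} - -30\right)^{2}\right) - 151 = \left(-72 + 9 \left(8 - 1 + 30\right)^{2}\right) - 151 = \left(-72 + 9 \cdot 37^{2}\right) - 151 = \left(-72 + 9 \cdot 1369\right) - 151 = \left(-72 + 12321\right) - 151 = 12249 - 151 = 12098$)
$Q = - \frac{1}{408}$ ($Q = \frac{1}{-610 + 202} = \frac{1}{-408} = - \frac{1}{408} \approx -0.002451$)
$\frac{1}{Q + s} = \frac{1}{- \frac{1}{408} + 12098} = \frac{1}{\frac{4935983}{408}} = \frac{408}{4935983}$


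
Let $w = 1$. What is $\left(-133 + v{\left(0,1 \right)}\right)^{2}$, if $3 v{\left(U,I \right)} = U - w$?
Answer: $\frac{160000}{9} \approx 17778.0$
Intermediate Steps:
$v{\left(U,I \right)} = - \frac{1}{3} + \frac{U}{3}$ ($v{\left(U,I \right)} = \frac{U - 1}{3} = \frac{-1 + U}{3} = - \frac{1}{3} + \frac{U}{3}$)
$\left(-133 + v{\left(0,1 \right)}\right)^{2} = \left(-133 + \left(- \frac{1}{3} + \frac{1}{3} \cdot 0\right)\right)^{2} = \left(-133 + \left(- \frac{1}{3} + 0\right)\right)^{2} = \left(-133 - \frac{1}{3}\right)^{2} = \left(- \frac{400}{3}\right)^{2} = \frac{160000}{9}$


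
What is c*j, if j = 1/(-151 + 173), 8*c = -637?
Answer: -637/176 ≈ -3.6193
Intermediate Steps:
c = -637/8 (c = (⅛)*(-637) = -637/8 ≈ -79.625)
j = 1/22 ≈ 0.045455
c*j = -637/8*1/22 = -637/176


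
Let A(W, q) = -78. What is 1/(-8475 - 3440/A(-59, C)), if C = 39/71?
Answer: -39/328805 ≈ -0.00011861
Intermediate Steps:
C = 39/71 (C = 39*(1/71) = 39/71 ≈ 0.54930)
1/(-8475 - 3440/A(-59, C)) = 1/(-8475 - 3440/(-78)) = 1/(-8475 - 3440*(-1/78)) = 1/(-8475 + 1720/39) = 1/(-328805/39) = -39/328805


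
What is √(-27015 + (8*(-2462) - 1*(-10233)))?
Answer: I*√36478 ≈ 190.99*I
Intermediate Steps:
√(-27015 + (8*(-2462) - 1*(-10233))) = √(-27015 + (-19696 + 10233)) = √(-27015 - 9463) = √(-36478) = I*√36478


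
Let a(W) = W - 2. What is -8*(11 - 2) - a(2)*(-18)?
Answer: -72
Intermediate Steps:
a(W) = -2 + W
-8*(11 - 2) - a(2)*(-18) = -8*(11 - 2) - (-2 + 2)*(-18) = -8*9 - 0*(-18) = -72 - 1*0 = -72 + 0 = -72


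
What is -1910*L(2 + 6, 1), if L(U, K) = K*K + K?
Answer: -3820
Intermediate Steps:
L(U, K) = K + K**2 (L(U, K) = K**2 + K = K + K**2)
-1910*L(2 + 6, 1) = -1910*(1 + 1) = -1910*2 = -3820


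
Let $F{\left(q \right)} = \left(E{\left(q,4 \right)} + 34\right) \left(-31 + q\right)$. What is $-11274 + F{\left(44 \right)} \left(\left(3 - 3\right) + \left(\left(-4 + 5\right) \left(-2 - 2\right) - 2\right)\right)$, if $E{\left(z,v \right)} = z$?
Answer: $-17358$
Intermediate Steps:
$F{\left(q \right)} = \left(-31 + q\right) \left(34 + q\right)$ ($F{\left(q \right)} = \left(q + 34\right) \left(-31 + q\right) = \left(34 + q\right) \left(-31 + q\right) = \left(-31 + q\right) \left(34 + q\right)$)
$-11274 + F{\left(44 \right)} \left(\left(3 - 3\right) + \left(\left(-4 + 5\right) \left(-2 - 2\right) - 2\right)\right) = -11274 + \left(-1054 + 44^{2} + 3 \cdot 44\right) \left(\left(3 - 3\right) + \left(\left(-4 + 5\right) \left(-2 - 2\right) - 2\right)\right) = -11274 + \left(-1054 + 1936 + 132\right) \left(0 + \left(1 \left(-4\right) - 2\right)\right) = -11274 + 1014 \left(0 - 6\right) = -11274 + 1014 \left(-6\right) = -11274 - 6084 = -17358$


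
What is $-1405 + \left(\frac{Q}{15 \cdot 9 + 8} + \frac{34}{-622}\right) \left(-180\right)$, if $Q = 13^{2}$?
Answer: $- \frac{5500585}{3421} \approx -1607.9$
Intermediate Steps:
$Q = 169$
$-1405 + \left(\frac{Q}{15 \cdot 9 + 8} + \frac{34}{-622}\right) \left(-180\right) = -1405 + \left(\frac{169}{15 \cdot 9 + 8} + \frac{34}{-622}\right) \left(-180\right) = -1405 + \left(\frac{169}{135 + 8} + 34 \left(- \frac{1}{622}\right)\right) \left(-180\right) = -1405 + \left(\frac{169}{143} - \frac{17}{311}\right) \left(-180\right) = -1405 + \left(169 \cdot \frac{1}{143} - \frac{17}{311}\right) \left(-180\right) = -1405 + \left(\frac{13}{11} - \frac{17}{311}\right) \left(-180\right) = -1405 + \frac{3856}{3421} \left(-180\right) = -1405 - \frac{694080}{3421} = - \frac{5500585}{3421}$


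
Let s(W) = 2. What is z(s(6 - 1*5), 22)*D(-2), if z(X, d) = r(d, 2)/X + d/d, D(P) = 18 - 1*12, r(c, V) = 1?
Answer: 9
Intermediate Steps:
D(P) = 6 (D(P) = 18 - 12 = 6)
z(X, d) = 1 + 1/X (z(X, d) = 1/X + d/d = 1/X + 1 = 1 + 1/X)
z(s(6 - 1*5), 22)*D(-2) = ((1 + 2)/2)*6 = ((½)*3)*6 = (3/2)*6 = 9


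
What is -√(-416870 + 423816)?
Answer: -√6946 ≈ -83.343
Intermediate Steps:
-√(-416870 + 423816) = -√6946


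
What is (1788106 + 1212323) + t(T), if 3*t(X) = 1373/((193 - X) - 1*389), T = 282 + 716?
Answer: 10747535305/3582 ≈ 3.0004e+6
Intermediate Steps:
T = 998
t(X) = 1373/(3*(-196 - X)) (t(X) = (1373/((193 - X) - 1*389))/3 = (1373/((193 - X) - 389))/3 = (1373/(-196 - X))/3 = 1373/(3*(-196 - X)))
(1788106 + 1212323) + t(T) = (1788106 + 1212323) - 1373/(588 + 3*998) = 3000429 - 1373/(588 + 2994) = 3000429 - 1373/3582 = 10747535305/3582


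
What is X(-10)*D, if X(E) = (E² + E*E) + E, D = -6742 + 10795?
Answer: 770070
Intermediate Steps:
D = 4053
X(E) = E + 2*E² (X(E) = (E² + E²) + E = 2*E² + E = E + 2*E²)
X(-10)*D = -10*(1 + 2*(-10))*4053 = -10*(1 - 20)*4053 = -10*(-19)*4053 = 190*4053 = 770070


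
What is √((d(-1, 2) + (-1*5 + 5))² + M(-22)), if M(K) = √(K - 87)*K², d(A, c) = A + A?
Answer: 2*√(1 + 121*I*√109) ≈ 50.285 + 50.245*I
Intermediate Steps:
d(A, c) = 2*A
M(K) = K²*√(-87 + K) (M(K) = √(-87 + K)*K² = K²*√(-87 + K))
√((d(-1, 2) + (-1*5 + 5))² + M(-22)) = √((2*(-1) + (-1*5 + 5))² + (-22)²*√(-87 - 22)) = √((-2 + (-5 + 5))² + 484*√(-109)) = √((-2 + 0)² + 484*(I*√109)) = √((-2)² + 484*I*√109) = √(4 + 484*I*√109)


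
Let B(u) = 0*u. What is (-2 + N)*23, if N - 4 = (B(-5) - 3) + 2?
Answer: 23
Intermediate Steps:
B(u) = 0
N = 3 (N = 4 + ((0 - 3) + 2) = 4 + (-3 + 2) = 4 - 1 = 3)
(-2 + N)*23 = (-2 + 3)*23 = 1*23 = 23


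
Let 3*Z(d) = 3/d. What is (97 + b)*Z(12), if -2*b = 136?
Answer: 29/12 ≈ 2.4167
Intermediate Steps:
Z(d) = 1/d (Z(d) = (3/d)/3 = 1/d)
b = -68 (b = -½*136 = -68)
(97 + b)*Z(12) = (97 - 68)/12 = 29*(1/12) = 29/12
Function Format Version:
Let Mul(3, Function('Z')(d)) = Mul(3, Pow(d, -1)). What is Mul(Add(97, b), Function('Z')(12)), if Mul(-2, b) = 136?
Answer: Rational(29, 12) ≈ 2.4167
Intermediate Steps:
Function('Z')(d) = Pow(d, -1) (Function('Z')(d) = Mul(Rational(1, 3), Mul(3, Pow(d, -1))) = Pow(d, -1))
b = -68 (b = Mul(Rational(-1, 2), 136) = -68)
Mul(Add(97, b), Function('Z')(12)) = Mul(Add(97, -68), Pow(12, -1)) = Mul(29, Rational(1, 12)) = Rational(29, 12)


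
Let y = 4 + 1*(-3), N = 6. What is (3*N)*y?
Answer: 18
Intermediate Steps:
y = 1 (y = 4 - 3 = 1)
(3*N)*y = (3*6)*1 = 18*1 = 18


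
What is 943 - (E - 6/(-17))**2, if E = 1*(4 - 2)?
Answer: 270927/289 ≈ 937.46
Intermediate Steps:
E = 2 (E = 1*2 = 2)
943 - (E - 6/(-17))**2 = 943 - (2 - 6/(-17))**2 = 943 - (2 - 6*(-1/17))**2 = 943 - (2 + 6/17)**2 = 943 - (40/17)**2 = 943 - 1*1600/289 = 943 - 1600/289 = 270927/289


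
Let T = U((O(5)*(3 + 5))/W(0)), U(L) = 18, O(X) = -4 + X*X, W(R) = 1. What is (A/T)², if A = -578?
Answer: 83521/81 ≈ 1031.1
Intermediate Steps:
O(X) = -4 + X²
T = 18
(A/T)² = (-578/18)² = (-578*1/18)² = (-289/9)² = 83521/81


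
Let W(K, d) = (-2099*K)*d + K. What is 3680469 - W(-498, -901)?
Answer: 945498069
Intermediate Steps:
W(K, d) = K - 2099*K*d (W(K, d) = -2099*K*d + K = K - 2099*K*d)
3680469 - W(-498, -901) = 3680469 - (-498)*(1 - 2099*(-901)) = 3680469 - (-498)*(1 + 1891199) = 3680469 - (-498)*1891200 = 3680469 - 1*(-941817600) = 3680469 + 941817600 = 945498069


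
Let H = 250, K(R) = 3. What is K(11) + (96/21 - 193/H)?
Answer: 11899/1750 ≈ 6.7994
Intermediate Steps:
K(11) + (96/21 - 193/H) = 3 + (96/21 - 193/250) = 3 + (96*(1/21) - 193*1/250) = 3 + (32/7 - 193/250) = 3 + 6649/1750 = 11899/1750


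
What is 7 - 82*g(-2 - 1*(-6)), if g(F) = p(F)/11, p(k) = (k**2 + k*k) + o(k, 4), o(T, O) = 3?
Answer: -2793/11 ≈ -253.91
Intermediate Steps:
p(k) = 3 + 2*k**2 (p(k) = (k**2 + k*k) + 3 = (k**2 + k**2) + 3 = 2*k**2 + 3 = 3 + 2*k**2)
g(F) = 3/11 + 2*F**2/11 (g(F) = (3 + 2*F**2)/11 = (3 + 2*F**2)*(1/11) = 3/11 + 2*F**2/11)
7 - 82*g(-2 - 1*(-6)) = 7 - 82*(3/11 + 2*(-2 - 1*(-6))**2/11) = 7 - 82*(3/11 + 2*(-2 + 6)**2/11) = 7 - 82*(3/11 + (2/11)*4**2) = 7 - 82*(3/11 + (2/11)*16) = 7 - 82*(3/11 + 32/11) = 7 - 82*35/11 = 7 - 2870/11 = -2793/11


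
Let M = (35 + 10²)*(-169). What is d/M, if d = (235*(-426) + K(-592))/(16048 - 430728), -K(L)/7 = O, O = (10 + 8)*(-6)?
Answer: -16559/1576820700 ≈ -1.0502e-5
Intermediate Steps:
O = -108 (O = 18*(-6) = -108)
K(L) = 756 (K(L) = -7*(-108) = 756)
M = -22815 (M = (35 + 100)*(-169) = 135*(-169) = -22815)
d = 49677/207340 (d = (235*(-426) + 756)/(16048 - 430728) = (-100110 + 756)/(-414680) = -99354*(-1/414680) = 49677/207340 ≈ 0.23959)
d/M = (49677/207340)/(-22815) = (49677/207340)*(-1/22815) = -16559/1576820700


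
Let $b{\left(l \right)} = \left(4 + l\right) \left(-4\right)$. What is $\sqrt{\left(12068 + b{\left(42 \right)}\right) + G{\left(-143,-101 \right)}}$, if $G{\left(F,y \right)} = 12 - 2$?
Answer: $\sqrt{11894} \approx 109.06$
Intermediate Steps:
$G{\left(F,y \right)} = 10$ ($G{\left(F,y \right)} = 12 - 2 = 10$)
$b{\left(l \right)} = -16 - 4 l$
$\sqrt{\left(12068 + b{\left(42 \right)}\right) + G{\left(-143,-101 \right)}} = \sqrt{\left(12068 - 184\right) + 10} = \sqrt{11884 + 10} = \sqrt{11894}$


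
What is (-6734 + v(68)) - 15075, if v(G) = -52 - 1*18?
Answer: -21879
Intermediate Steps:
v(G) = -70 (v(G) = -52 - 18 = -70)
(-6734 + v(68)) - 15075 = (-6734 - 70) - 15075 = -6804 - 15075 = -21879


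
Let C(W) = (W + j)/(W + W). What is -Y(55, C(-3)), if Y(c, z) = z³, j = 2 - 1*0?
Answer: -1/216 ≈ -0.0046296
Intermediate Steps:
j = 2 (j = 2 + 0 = 2)
C(W) = (2 + W)/(2*W) (C(W) = (W + 2)/(W + W) = (2 + W)/((2*W)) = (2 + W)*(1/(2*W)) = (2 + W)/(2*W))
-Y(55, C(-3)) = -((½)*(2 - 3)/(-3))³ = -((½)*(-⅓)*(-1))³ = -(⅙)³ = -1*1/216 = -1/216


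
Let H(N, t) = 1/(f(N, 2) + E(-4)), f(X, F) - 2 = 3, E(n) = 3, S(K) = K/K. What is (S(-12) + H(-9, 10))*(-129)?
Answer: -1161/8 ≈ -145.13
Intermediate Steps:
S(K) = 1
f(X, F) = 5 (f(X, F) = 2 + 3 = 5)
H(N, t) = ⅛ (H(N, t) = 1/(5 + 3) = 1/8 = ⅛)
(S(-12) + H(-9, 10))*(-129) = (1 + ⅛)*(-129) = (9/8)*(-129) = -1161/8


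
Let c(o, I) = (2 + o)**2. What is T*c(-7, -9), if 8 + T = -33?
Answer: -1025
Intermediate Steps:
T = -41 (T = -8 - 33 = -41)
T*c(-7, -9) = -41*(2 - 7)**2 = -41*(-5)**2 = -41*25 = -1025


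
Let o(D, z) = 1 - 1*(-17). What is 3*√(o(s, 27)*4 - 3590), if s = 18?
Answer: 3*I*√3518 ≈ 177.94*I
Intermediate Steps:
o(D, z) = 18 (o(D, z) = 1 + 17 = 18)
3*√(o(s, 27)*4 - 3590) = 3*√(18*4 - 3590) = 3*√(72 - 3590) = 3*√(-3518) = 3*(I*√3518) = 3*I*√3518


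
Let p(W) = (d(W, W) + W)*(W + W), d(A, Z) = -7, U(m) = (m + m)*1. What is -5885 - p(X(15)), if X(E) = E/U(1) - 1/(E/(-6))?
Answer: -294961/50 ≈ -5899.2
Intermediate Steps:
U(m) = 2*m (U(m) = (2*m)*1 = 2*m)
X(E) = E/2 + 6/E (X(E) = E/((2*1)) - 1/(E/(-6)) = E/2 - 1/(E*(-⅙)) = E*(½) - 1/((-E/6)) = E/2 - (-6)/E = E/2 + 6/E)
p(W) = 2*W*(-7 + W) (p(W) = (-7 + W)*(W + W) = (-7 + W)*(2*W) = 2*W*(-7 + W))
-5885 - p(X(15)) = -5885 - 2*((½)*15 + 6/15)*(-7 + ((½)*15 + 6/15)) = -5885 - 2*(15/2 + 6*(1/15))*(-7 + (15/2 + 6*(1/15))) = -5885 - 2*(15/2 + ⅖)*(-7 + (15/2 + ⅖)) = -5885 - 2*79*(-7 + 79/10)/10 = -5885 - 2*79*9/(10*10) = -5885 - 1*711/50 = -5885 - 711/50 = -294961/50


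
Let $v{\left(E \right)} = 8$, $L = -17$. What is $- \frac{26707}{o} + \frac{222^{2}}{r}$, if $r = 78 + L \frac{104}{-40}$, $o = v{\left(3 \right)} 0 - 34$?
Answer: $\frac{1452721}{1222} \approx 1188.8$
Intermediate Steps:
$o = -34$ ($o = 8 \cdot 0 - 34 = 0 - 34 = -34$)
$r = \frac{611}{5}$ ($r = 78 - 17 \frac{104}{-40} = 78 - 17 \cdot 104 \left(- \frac{1}{40}\right) = 78 - - \frac{221}{5} = 78 + \frac{221}{5} = \frac{611}{5} \approx 122.2$)
$- \frac{26707}{o} + \frac{222^{2}}{r} = - \frac{26707}{-34} + \frac{222^{2}}{\frac{611}{5}} = \left(-26707\right) \left(- \frac{1}{34}\right) + 49284 \cdot \frac{5}{611} = \frac{1571}{2} + \frac{246420}{611} = \frac{1452721}{1222}$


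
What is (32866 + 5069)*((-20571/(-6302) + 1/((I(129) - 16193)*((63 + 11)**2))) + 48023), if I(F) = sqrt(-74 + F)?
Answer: 2747666524506954861620745/1508152049344648 - 12645*sqrt(55)/478626483448 ≈ 1.8219e+9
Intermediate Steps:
(32866 + 5069)*((-20571/(-6302) + 1/((I(129) - 16193)*((63 + 11)**2))) + 48023) = (32866 + 5069)*((-20571/(-6302) + 1/((sqrt(-74 + 129) - 16193)*((63 + 11)**2))) + 48023) = 37935*((-20571*(-1/6302) + 1/((sqrt(55) - 16193)*(74**2))) + 48023) = 37935*((20571/6302 + 1/(-16193 + sqrt(55)*5476)) + 48023) = 37935*((20571/6302 + (1/5476)/(-16193 + sqrt(55))) + 48023) = 37935*((20571/6302 + 1/(5476*(-16193 + sqrt(55)))) + 48023) = 37935*(302661517/6302 + 1/(5476*(-16193 + sqrt(55)))) = 11481464647395/6302 + 37935/(5476*(-16193 + sqrt(55)))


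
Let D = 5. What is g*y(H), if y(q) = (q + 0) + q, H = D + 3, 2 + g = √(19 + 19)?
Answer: -32 + 16*√38 ≈ 66.631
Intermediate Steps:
g = -2 + √38 (g = -2 + √(19 + 19) = -2 + √38 ≈ 4.1644)
H = 8 (H = 5 + 3 = 8)
y(q) = 2*q (y(q) = q + q = 2*q)
g*y(H) = (-2 + √38)*(2*8) = (-2 + √38)*16 = -32 + 16*√38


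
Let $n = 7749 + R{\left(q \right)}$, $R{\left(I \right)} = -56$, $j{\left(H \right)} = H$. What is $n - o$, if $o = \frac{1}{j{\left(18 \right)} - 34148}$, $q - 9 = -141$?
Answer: $\frac{262562091}{34130} \approx 7693.0$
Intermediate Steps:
$q = -132$ ($q = 9 - 141 = -132$)
$o = - \frac{1}{34130}$ ($o = \frac{1}{18 - 34148} = \frac{1}{-34130} = - \frac{1}{34130} \approx -2.93 \cdot 10^{-5}$)
$n = 7693$ ($n = 7749 - 56 = 7693$)
$n - o = 7693 - - \frac{1}{34130} = 7693 + \frac{1}{34130} = \frac{262562091}{34130}$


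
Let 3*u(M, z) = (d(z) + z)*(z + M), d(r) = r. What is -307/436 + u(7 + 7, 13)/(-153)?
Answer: -16555/7412 ≈ -2.2335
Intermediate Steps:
u(M, z) = 2*z*(M + z)/3 (u(M, z) = ((z + z)*(z + M))/3 = ((2*z)*(M + z))/3 = (2*z*(M + z))/3 = 2*z*(M + z)/3)
-307/436 + u(7 + 7, 13)/(-153) = -307/436 + ((⅔)*13*((7 + 7) + 13))/(-153) = -307*1/436 + ((⅔)*13*(14 + 13))*(-1/153) = -307/436 + ((⅔)*13*27)*(-1/153) = -307/436 + 234*(-1/153) = -307/436 - 26/17 = -16555/7412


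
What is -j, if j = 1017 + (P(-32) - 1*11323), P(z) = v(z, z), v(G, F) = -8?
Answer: 10314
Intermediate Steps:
P(z) = -8
j = -10314 (j = 1017 + (-8 - 1*11323) = 1017 + (-8 - 11323) = 1017 - 11331 = -10314)
-j = -1*(-10314) = 10314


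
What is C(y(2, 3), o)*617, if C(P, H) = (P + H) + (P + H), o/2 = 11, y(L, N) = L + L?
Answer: 32084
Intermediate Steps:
y(L, N) = 2*L
o = 22 (o = 2*11 = 22)
C(P, H) = 2*H + 2*P (C(P, H) = (H + P) + (H + P) = 2*H + 2*P)
C(y(2, 3), o)*617 = (2*22 + 2*(2*2))*617 = (44 + 2*4)*617 = (44 + 8)*617 = 52*617 = 32084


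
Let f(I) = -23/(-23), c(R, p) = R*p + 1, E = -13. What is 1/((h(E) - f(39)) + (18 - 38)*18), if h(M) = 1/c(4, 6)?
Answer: -25/9024 ≈ -0.0027704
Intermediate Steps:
c(R, p) = 1 + R*p
h(M) = 1/25 (h(M) = 1/(1 + 4*6) = 1/(1 + 24) = 1/25)
f(I) = 1 (f(I) = -23*(-1/23) = 1)
1/((h(E) - f(39)) + (18 - 38)*18) = 1/((1/25 - 1*1) + (18 - 38)*18) = 1/((1/25 - 1) - 20*18) = 1/(-24/25 - 360) = 1/(-9024/25) = -25/9024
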